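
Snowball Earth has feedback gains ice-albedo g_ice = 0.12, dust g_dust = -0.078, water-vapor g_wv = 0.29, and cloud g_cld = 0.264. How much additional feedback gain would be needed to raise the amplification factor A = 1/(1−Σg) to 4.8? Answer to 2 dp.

Current total gain = 0.596.
Target gain for A = 4.8: g* = 1 − 1/4.8 = 0.7917.
Additional gain needed = 0.7917 − 0.596 = 0.20.

0.20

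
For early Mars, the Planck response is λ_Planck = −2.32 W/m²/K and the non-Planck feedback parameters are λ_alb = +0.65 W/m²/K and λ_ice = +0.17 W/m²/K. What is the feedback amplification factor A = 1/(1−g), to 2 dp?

1.55

Convert to gains: g_alb = 0.65/2.32 = 0.2802; g_ice = 0.17/2.32 = 0.07328.
Total gain g = 0.35348.
A = 1/(1 − 0.35348) = 1.55.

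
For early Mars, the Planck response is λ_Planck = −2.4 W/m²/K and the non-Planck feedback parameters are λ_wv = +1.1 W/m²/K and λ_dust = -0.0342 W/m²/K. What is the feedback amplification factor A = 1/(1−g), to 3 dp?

1.799

Convert to gains: g_wv = 1.1/2.4 = 0.4583; g_dust = -0.0342/2.4 = -0.01425.
Total gain g = 0.44405.
A = 1/(1 − 0.44405) = 1.799.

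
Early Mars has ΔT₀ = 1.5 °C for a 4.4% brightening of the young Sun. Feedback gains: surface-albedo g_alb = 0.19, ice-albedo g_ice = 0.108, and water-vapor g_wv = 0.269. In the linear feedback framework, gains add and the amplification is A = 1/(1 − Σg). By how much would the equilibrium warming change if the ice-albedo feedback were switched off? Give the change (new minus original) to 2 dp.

Original: g = 0.567, ΔT = 1.5/(1−0.567) = 3.4642 °C.
Without ice-albedo: g' = 0.459, ΔT' = 1.5/(1−0.459) = 2.7726 °C.
Change = 2.7726 − 3.4642 = -0.69 °C.

-0.69 °C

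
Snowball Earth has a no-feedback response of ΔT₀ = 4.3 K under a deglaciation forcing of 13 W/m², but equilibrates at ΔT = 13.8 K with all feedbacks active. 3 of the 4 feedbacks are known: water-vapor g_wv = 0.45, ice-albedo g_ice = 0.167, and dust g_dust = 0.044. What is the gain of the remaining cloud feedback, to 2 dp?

0.03

Amplification A = ΔT/ΔT₀ = 13.8/4.3 = 3.209.
Total gain g = 1 − 1/A = 1 − 1/3.209 = 0.6884.
Known gains sum to 0.45 + 0.167 + 0.044 = 0.661.
g_cld = 0.6884 − 0.661 = 0.03.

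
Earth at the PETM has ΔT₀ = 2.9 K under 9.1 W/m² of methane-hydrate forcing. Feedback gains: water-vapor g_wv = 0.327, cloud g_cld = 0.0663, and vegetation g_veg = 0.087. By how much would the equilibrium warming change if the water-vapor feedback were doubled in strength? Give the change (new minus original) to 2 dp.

9.47 K

Original: g = 0.4803, ΔT = 2.9/(1−0.4803) = 5.5801 K.
With doubled water-vapor: g' = 0.8073, ΔT' = 2.9/(1−0.8073) = 15.0493 K.
Change = 15.0493 − 5.5801 = 9.47 K.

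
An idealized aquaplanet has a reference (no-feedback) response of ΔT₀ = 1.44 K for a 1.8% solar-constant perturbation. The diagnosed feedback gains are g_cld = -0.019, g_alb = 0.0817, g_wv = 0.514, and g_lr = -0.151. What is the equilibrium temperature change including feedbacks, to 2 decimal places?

2.51 K

Total gain g = -0.019 + 0.0817 + 0.514 − 0.151 = 0.4257.
Amplification A = 1/(1 − 0.4257) = 1.741.
ΔT = 1.44 × 1.741 = 2.51 K.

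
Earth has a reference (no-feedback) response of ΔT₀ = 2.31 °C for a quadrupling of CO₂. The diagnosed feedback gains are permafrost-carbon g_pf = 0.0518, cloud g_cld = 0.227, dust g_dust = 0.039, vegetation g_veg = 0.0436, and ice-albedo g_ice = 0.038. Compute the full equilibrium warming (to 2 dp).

Total gain g = 0.0518 + 0.227 + 0.039 + 0.0436 + 0.038 = 0.3994.
Amplification A = 1/(1 − 0.3994) = 1.665.
ΔT = 2.31 × 1.665 = 3.85 °C.

3.85 °C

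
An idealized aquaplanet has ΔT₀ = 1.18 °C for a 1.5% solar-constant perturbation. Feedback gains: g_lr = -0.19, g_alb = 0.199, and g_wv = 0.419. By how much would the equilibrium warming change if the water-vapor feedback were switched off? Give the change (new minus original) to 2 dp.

Original: g = 0.428, ΔT = 1.18/(1−0.428) = 2.0629 °C.
Without water-vapor: g' = 0.009, ΔT' = 1.18/(1−0.009) = 1.1907 °C.
Change = 1.1907 − 2.0629 = -0.87 °C.

-0.87 °C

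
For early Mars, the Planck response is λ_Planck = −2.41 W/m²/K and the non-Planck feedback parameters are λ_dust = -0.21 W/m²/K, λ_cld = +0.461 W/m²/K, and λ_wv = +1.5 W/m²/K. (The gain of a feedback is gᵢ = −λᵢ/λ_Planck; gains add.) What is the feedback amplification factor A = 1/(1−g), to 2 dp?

3.66

Convert to gains: g_dust = -0.21/2.41 = -0.08714; g_cld = 0.461/2.41 = 0.1913; g_wv = 1.5/2.41 = 0.6224.
Total gain g = 0.72656.
A = 1/(1 − 0.72656) = 3.66.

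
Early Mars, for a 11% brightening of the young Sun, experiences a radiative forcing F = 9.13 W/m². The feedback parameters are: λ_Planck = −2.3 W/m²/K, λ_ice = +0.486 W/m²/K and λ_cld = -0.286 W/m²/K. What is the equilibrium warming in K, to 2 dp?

4.35 K

Net feedback parameter λ = (−2.3) + (+0.486) + (-0.286) = -2.1 W/m²/K.
ΔT = −F/λ = −9.13/(-2.1) = 4.35 K.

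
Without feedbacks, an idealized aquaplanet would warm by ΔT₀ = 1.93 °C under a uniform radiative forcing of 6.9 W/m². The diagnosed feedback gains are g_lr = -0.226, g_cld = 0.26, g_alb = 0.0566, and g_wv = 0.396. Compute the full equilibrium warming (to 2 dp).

Total gain g = -0.226 + 0.26 + 0.0566 + 0.396 = 0.4866.
Amplification A = 1/(1 − 0.4866) = 1.948.
ΔT = 1.93 × 1.948 = 3.76 °C.

3.76 °C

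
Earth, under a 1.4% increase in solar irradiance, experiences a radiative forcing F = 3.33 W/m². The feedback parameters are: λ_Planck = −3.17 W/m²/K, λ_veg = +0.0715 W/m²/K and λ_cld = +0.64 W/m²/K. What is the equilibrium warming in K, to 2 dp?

1.35 K

Net feedback parameter λ = (−3.17) + (+0.0715) + (+0.64) = -2.4585 W/m²/K.
ΔT = −F/λ = −3.33/(-2.4585) = 1.35 K.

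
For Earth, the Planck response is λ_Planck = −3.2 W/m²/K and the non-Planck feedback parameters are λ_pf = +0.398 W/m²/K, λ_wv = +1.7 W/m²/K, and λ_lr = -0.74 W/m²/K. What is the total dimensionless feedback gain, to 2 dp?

0.42

Convert to gains: g_pf = 0.398/3.2 = 0.1244; g_wv = 1.7/3.2 = 0.5312; g_lr = -0.74/3.2 = -0.2312.
Total gain g = 0.4244.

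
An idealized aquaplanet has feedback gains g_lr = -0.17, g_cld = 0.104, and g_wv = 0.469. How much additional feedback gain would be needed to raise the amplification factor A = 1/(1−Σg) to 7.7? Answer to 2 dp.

Current total gain = 0.403.
Target gain for A = 7.7: g* = 1 − 1/7.7 = 0.8701.
Additional gain needed = 0.8701 − 0.403 = 0.47.

0.47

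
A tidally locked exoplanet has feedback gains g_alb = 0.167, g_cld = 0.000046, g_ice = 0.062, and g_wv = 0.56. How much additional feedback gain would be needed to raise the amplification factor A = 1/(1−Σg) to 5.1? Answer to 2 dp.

0.01

Current total gain = 0.789046.
Target gain for A = 5.1: g* = 1 − 1/5.1 = 0.8039.
Additional gain needed = 0.8039 − 0.789046 = 0.01.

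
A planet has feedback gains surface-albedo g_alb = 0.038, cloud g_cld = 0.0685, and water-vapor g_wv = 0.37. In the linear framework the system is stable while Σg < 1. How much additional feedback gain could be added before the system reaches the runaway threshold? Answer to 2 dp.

Current total gain = 0.038 + 0.0685 + 0.37 = 0.4765.
Margin to runaway = 1 − 0.4765 = 0.52.

0.52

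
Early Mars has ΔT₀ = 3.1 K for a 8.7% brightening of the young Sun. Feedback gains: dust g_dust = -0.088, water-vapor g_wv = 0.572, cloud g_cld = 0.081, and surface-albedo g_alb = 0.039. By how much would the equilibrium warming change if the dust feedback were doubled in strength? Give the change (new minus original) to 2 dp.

-1.42 K

Original: g = 0.604, ΔT = 3.1/(1−0.604) = 7.8283 K.
With doubled dust: g' = 0.516, ΔT' = 3.1/(1−0.516) = 6.4050 K.
Change = 6.4050 − 7.8283 = -1.42 K.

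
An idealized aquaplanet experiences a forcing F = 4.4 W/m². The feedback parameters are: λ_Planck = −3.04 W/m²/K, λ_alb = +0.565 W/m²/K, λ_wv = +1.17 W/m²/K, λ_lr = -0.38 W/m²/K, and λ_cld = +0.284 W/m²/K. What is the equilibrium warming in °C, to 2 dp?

Net feedback parameter λ = (−3.04) + (+0.565) + (+1.17) + (-0.38) + (+0.284) = -1.401 W/m²/K.
ΔT = −F/λ = −4.4/(-1.401) = 3.14 °C.

3.14 °C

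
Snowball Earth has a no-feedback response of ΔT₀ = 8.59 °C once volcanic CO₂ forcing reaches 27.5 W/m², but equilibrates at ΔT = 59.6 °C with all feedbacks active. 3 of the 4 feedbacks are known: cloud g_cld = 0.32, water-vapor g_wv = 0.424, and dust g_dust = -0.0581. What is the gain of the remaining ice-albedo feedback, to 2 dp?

Amplification A = ΔT/ΔT₀ = 59.6/8.59 = 6.938.
Total gain g = 1 − 1/A = 1 − 1/6.938 = 0.8559.
Known gains sum to 0.32 + 0.424 − 0.0581 = 0.6859.
g_ice = 0.8559 − 0.6859 = 0.17.

0.17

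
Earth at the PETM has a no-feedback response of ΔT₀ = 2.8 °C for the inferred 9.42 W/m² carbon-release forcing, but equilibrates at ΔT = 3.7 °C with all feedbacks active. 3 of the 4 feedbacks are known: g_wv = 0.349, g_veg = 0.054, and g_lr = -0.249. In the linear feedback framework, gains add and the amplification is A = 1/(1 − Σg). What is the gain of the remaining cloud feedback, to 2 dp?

0.09

Amplification A = ΔT/ΔT₀ = 3.7/2.8 = 1.321.
Total gain g = 1 − 1/A = 1 − 1/1.321 = 0.243.
Known gains sum to 0.349 + 0.054 − 0.249 = 0.154.
g_cld = 0.243 − 0.154 = 0.09.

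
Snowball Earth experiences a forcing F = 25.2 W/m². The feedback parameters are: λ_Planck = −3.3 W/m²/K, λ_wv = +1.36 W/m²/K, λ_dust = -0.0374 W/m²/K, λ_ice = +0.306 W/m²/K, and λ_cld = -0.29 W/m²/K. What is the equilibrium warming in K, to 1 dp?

Net feedback parameter λ = (−3.3) + (+1.36) + (-0.0374) + (+0.306) + (-0.29) = -1.9614 W/m²/K.
ΔT = −F/λ = −25.2/(-1.9614) = 12.8 K.

12.8 K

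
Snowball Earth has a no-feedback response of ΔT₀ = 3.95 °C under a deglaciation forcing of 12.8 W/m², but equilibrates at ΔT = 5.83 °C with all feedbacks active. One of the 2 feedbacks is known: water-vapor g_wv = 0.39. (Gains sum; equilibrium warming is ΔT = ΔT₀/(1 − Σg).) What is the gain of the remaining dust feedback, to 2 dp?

Amplification A = ΔT/ΔT₀ = 5.83/3.95 = 1.476.
Total gain g = 1 − 1/A = 1 − 1/1.476 = 0.3225.
The known gain is 0.39.
g_dust = 0.3225 − 0.39 = -0.07.

-0.07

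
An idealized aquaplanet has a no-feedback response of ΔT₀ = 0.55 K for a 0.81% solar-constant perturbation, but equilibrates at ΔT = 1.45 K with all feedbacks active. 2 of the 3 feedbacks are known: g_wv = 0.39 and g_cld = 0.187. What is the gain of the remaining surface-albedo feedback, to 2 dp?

0.04

Amplification A = ΔT/ΔT₀ = 1.45/0.55 = 2.636.
Total gain g = 1 − 1/A = 1 − 1/2.636 = 0.6206.
Known gains sum to 0.39 + 0.187 = 0.577.
g_alb = 0.6206 − 0.577 = 0.04.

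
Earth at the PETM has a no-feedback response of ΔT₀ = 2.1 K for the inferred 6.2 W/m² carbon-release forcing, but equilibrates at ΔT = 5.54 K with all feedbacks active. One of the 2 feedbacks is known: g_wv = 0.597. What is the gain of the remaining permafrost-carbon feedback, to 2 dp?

Amplification A = ΔT/ΔT₀ = 5.54/2.1 = 2.638.
Total gain g = 1 − 1/A = 1 − 1/2.638 = 0.6209.
The known gain is 0.597.
g_pf = 0.6209 − 0.597 = 0.02.

0.02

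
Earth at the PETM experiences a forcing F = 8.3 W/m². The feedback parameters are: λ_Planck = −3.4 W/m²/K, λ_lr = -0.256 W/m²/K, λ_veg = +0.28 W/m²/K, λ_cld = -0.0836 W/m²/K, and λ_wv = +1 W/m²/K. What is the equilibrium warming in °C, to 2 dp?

3.37 °C

Net feedback parameter λ = (−3.4) + (-0.256) + (+0.28) + (-0.0836) + (+1) = -2.4596 W/m²/K.
ΔT = −F/λ = −8.3/(-2.4596) = 3.37 °C.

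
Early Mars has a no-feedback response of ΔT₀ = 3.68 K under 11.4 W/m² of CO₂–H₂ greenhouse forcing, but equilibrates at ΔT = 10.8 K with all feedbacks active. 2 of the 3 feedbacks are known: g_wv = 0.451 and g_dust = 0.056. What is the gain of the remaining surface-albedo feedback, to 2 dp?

0.15

Amplification A = ΔT/ΔT₀ = 10.8/3.68 = 2.935.
Total gain g = 1 − 1/A = 1 − 1/2.935 = 0.6593.
Known gains sum to 0.451 + 0.056 = 0.507.
g_alb = 0.6593 − 0.507 = 0.15.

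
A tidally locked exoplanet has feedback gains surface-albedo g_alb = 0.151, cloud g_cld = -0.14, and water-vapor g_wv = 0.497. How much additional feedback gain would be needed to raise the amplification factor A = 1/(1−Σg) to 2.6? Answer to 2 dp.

Current total gain = 0.508.
Target gain for A = 2.6: g* = 1 − 1/2.6 = 0.6154.
Additional gain needed = 0.6154 − 0.508 = 0.11.

0.11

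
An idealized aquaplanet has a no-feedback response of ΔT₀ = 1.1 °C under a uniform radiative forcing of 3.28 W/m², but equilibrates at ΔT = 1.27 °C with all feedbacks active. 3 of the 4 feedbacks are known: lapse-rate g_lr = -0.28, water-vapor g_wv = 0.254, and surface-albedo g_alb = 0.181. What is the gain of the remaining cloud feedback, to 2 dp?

-0.02

Amplification A = ΔT/ΔT₀ = 1.27/1.1 = 1.155.
Total gain g = 1 − 1/A = 1 − 1/1.155 = 0.1342.
Known gains sum to -0.28 + 0.254 + 0.181 = 0.155.
g_cld = 0.1342 − 0.155 = -0.02.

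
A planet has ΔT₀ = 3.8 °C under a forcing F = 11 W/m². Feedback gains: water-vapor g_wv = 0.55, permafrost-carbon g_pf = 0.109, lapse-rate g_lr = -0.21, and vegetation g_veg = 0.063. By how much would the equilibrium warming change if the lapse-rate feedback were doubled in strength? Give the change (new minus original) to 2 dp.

Original: g = 0.512, ΔT = 3.8/(1−0.512) = 7.7869 °C.
With doubled lapse-rate: g' = 0.302, ΔT' = 3.8/(1−0.302) = 5.4441 °C.
Change = 5.4441 − 7.7869 = -2.34 °C.

-2.34 °C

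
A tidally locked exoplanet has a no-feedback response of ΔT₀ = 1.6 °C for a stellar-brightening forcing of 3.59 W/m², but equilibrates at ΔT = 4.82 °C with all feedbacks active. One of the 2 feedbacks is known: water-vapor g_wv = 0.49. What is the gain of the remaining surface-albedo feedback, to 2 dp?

0.18

Amplification A = ΔT/ΔT₀ = 4.82/1.6 = 3.013.
Total gain g = 1 − 1/A = 1 − 1/3.013 = 0.6681.
The known gain is 0.49.
g_alb = 0.6681 − 0.49 = 0.18.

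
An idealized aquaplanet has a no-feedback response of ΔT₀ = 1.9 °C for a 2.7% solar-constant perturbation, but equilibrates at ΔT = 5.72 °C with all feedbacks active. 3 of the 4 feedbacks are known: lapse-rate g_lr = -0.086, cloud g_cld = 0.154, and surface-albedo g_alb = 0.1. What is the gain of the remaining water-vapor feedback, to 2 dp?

0.50

Amplification A = ΔT/ΔT₀ = 5.72/1.9 = 3.011.
Total gain g = 1 − 1/A = 1 − 1/3.011 = 0.6679.
Known gains sum to -0.086 + 0.154 + 0.1 = 0.168.
g_wv = 0.6679 − 0.168 = 0.50.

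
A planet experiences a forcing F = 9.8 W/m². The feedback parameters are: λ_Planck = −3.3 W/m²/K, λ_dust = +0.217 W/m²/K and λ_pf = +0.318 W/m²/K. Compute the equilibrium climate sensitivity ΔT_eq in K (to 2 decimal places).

3.54 K

Net feedback parameter λ = (−3.3) + (+0.217) + (+0.318) = -2.765 W/m²/K.
ΔT = −F/λ = −9.8/(-2.765) = 3.54 K.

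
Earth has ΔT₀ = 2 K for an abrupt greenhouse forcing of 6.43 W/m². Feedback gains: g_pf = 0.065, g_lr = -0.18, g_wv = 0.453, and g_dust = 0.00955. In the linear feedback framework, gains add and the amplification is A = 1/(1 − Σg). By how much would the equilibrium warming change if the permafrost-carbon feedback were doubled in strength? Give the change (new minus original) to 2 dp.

Original: g = 0.34755, ΔT = 2/(1−0.34755) = 3.0654 K.
With doubled permafrost-carbon: g' = 0.41255, ΔT' = 2/(1−0.41255) = 3.4045 K.
Change = 3.4045 − 3.0654 = 0.34 K.

0.34 K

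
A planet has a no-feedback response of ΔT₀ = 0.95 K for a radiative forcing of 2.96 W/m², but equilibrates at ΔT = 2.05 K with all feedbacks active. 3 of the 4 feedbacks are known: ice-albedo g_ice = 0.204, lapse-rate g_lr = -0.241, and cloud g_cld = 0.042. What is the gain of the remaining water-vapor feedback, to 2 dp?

Amplification A = ΔT/ΔT₀ = 2.05/0.95 = 2.158.
Total gain g = 1 − 1/A = 1 − 1/2.158 = 0.5366.
Known gains sum to 0.204 − 0.241 + 0.042 = 0.005.
g_wv = 0.5366 − 0.005 = 0.53.

0.53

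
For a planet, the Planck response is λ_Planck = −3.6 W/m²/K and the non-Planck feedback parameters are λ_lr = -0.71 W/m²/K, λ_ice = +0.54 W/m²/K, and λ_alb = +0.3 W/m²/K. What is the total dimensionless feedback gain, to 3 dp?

0.036

Convert to gains: g_lr = -0.71/3.6 = -0.1972; g_ice = 0.54/3.6 = 0.15; g_alb = 0.3/3.6 = 0.08333.
Total gain g = 0.03613.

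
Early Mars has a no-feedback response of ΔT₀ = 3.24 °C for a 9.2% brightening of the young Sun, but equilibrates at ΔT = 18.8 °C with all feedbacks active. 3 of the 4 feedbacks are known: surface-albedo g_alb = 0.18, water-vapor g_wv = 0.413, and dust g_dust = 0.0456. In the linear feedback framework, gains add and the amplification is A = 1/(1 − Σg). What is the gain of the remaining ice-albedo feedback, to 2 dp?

Amplification A = ΔT/ΔT₀ = 18.8/3.24 = 5.802.
Total gain g = 1 − 1/A = 1 − 1/5.802 = 0.8276.
Known gains sum to 0.18 + 0.413 + 0.0456 = 0.6386.
g_ice = 0.8276 − 0.6386 = 0.19.

0.19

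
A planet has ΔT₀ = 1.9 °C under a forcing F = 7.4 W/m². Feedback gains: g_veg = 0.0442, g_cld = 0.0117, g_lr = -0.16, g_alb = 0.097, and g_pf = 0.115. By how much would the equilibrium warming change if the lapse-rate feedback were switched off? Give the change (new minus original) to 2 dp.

Original: g = 0.1079, ΔT = 1.9/(1−0.1079) = 2.1298 °C.
Without lapse-rate: g' = 0.2679, ΔT' = 1.9/(1−0.2679) = 2.5953 °C.
Change = 2.5953 − 2.1298 = 0.47 °C.

0.47 °C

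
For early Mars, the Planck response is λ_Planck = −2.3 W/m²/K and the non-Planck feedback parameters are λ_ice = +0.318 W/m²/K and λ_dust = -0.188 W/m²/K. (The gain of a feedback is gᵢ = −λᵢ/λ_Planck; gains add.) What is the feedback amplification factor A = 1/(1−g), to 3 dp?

1.060

Convert to gains: g_ice = 0.318/2.3 = 0.1383; g_dust = -0.188/2.3 = -0.08174.
Total gain g = 0.05656.
A = 1/(1 − 0.05656) = 1.060.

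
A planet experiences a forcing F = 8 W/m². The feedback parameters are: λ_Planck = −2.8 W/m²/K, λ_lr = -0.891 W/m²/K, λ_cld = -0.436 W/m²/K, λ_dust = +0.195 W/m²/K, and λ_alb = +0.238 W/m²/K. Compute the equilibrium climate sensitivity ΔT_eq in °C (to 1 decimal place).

2.2 °C

Net feedback parameter λ = (−2.8) + (-0.891) + (-0.436) + (+0.195) + (+0.238) = -3.694 W/m²/K.
ΔT = −F/λ = −8/(-3.694) = 2.2 °C.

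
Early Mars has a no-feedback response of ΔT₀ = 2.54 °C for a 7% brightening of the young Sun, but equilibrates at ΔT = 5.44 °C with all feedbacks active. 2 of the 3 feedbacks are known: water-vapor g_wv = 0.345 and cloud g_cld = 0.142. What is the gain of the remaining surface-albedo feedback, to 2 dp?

Amplification A = ΔT/ΔT₀ = 5.44/2.54 = 2.142.
Total gain g = 1 − 1/A = 1 − 1/2.142 = 0.5331.
Known gains sum to 0.345 + 0.142 = 0.487.
g_alb = 0.5331 − 0.487 = 0.05.

0.05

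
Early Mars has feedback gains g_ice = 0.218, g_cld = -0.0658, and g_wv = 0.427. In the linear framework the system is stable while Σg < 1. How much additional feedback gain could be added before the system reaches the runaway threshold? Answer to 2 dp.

0.42

Current total gain = 0.218 − 0.0658 + 0.427 = 0.5792.
Margin to runaway = 1 − 0.5792 = 0.42.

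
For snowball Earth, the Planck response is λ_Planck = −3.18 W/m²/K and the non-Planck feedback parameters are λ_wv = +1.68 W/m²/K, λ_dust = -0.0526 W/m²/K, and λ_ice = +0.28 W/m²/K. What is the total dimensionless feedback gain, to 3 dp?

Convert to gains: g_wv = 1.68/3.18 = 0.5283; g_dust = -0.0526/3.18 = -0.01654; g_ice = 0.28/3.18 = 0.08805.
Total gain g = 0.59981.

0.600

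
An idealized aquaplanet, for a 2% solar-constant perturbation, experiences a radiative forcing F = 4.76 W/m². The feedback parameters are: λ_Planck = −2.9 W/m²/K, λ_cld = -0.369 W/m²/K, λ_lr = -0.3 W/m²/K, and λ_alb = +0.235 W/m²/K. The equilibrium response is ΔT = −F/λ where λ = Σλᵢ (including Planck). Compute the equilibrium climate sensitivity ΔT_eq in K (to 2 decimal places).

1.43 K

Net feedback parameter λ = (−2.9) + (-0.369) + (-0.3) + (+0.235) = -3.334 W/m²/K.
ΔT = −F/λ = −4.76/(-3.334) = 1.43 K.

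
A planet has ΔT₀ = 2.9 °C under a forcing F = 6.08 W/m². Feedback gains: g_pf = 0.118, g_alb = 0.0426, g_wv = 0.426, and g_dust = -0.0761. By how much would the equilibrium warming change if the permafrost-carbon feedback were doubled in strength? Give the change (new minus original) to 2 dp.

Original: g = 0.5105, ΔT = 2.9/(1−0.5105) = 5.9244 °C.
With doubled permafrost-carbon: g' = 0.6285, ΔT' = 2.9/(1−0.6285) = 7.8062 °C.
Change = 7.8062 − 5.9244 = 1.88 °C.

1.88 °C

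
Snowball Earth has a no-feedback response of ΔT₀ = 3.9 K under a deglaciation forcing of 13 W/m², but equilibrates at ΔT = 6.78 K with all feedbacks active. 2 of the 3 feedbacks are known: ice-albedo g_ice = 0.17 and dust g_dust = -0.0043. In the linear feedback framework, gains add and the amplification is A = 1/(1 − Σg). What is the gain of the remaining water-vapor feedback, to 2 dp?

0.26

Amplification A = ΔT/ΔT₀ = 6.78/3.9 = 1.738.
Total gain g = 1 − 1/A = 1 − 1/1.738 = 0.4246.
Known gains sum to 0.17 − 0.0043 = 0.1657.
g_wv = 0.4246 − 0.1657 = 0.26.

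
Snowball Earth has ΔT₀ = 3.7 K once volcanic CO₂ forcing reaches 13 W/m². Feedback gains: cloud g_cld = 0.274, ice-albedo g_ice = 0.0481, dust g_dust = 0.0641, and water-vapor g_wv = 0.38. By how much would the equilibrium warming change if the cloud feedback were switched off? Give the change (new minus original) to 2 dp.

Original: g = 0.7662, ΔT = 3.7/(1−0.7662) = 15.8255 K.
Without cloud: g' = 0.4922, ΔT' = 3.7/(1−0.4922) = 7.2863 K.
Change = 7.2863 − 15.8255 = -8.54 K.

-8.54 K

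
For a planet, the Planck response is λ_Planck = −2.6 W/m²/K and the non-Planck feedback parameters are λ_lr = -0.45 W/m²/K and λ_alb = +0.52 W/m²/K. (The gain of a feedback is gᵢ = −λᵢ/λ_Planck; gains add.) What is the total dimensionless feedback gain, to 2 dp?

Convert to gains: g_lr = -0.45/2.6 = -0.1731; g_alb = 0.52/2.6 = 0.2.
Total gain g = 0.0269.

0.03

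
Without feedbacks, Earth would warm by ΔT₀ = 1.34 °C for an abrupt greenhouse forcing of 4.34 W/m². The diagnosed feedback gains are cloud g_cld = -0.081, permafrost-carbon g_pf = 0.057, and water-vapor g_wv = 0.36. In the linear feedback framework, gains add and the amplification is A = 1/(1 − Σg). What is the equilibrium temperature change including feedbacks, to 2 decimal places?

Total gain g = -0.081 + 0.057 + 0.36 = 0.336.
Amplification A = 1/(1 − 0.336) = 1.506.
ΔT = 1.34 × 1.506 = 2.02 °C.

2.02 °C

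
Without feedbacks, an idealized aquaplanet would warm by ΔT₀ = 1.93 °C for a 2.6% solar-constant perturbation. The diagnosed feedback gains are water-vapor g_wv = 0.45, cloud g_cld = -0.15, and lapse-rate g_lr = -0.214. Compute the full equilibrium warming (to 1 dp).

Total gain g = 0.45 − 0.15 − 0.214 = 0.086.
Amplification A = 1/(1 − 0.086) = 1.094.
ΔT = 1.93 × 1.094 = 2.1 °C.

2.1 °C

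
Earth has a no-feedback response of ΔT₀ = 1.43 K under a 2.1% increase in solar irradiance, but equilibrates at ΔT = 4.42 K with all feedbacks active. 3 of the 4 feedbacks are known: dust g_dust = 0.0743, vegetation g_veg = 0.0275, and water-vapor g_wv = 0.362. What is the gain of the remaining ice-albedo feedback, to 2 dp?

0.21

Amplification A = ΔT/ΔT₀ = 4.42/1.43 = 3.091.
Total gain g = 1 − 1/A = 1 − 1/3.091 = 0.6765.
Known gains sum to 0.0743 + 0.0275 + 0.362 = 0.4638.
g_ice = 0.6765 − 0.4638 = 0.21.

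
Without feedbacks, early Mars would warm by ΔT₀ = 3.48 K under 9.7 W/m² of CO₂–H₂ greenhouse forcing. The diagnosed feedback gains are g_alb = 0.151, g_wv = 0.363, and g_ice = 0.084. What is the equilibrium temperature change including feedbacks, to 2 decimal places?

8.66 K

Total gain g = 0.151 + 0.363 + 0.084 = 0.598.
Amplification A = 1/(1 − 0.598) = 2.488.
ΔT = 3.48 × 2.488 = 8.66 K.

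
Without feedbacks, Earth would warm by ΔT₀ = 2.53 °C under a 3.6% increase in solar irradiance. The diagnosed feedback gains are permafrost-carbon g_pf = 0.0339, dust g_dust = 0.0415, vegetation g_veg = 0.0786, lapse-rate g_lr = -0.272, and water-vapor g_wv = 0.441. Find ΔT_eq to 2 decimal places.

Total gain g = 0.0339 + 0.0415 + 0.0786 − 0.272 + 0.441 = 0.323.
Amplification A = 1/(1 − 0.323) = 1.477.
ΔT = 2.53 × 1.477 = 3.74 °C.

3.74 °C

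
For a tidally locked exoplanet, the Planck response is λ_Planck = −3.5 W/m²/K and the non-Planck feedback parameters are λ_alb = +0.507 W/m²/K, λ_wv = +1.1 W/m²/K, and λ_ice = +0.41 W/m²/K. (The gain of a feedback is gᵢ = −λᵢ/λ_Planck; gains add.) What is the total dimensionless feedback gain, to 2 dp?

0.58

Convert to gains: g_alb = 0.507/3.5 = 0.1449; g_wv = 1.1/3.5 = 0.3143; g_ice = 0.41/3.5 = 0.1171.
Total gain g = 0.5763.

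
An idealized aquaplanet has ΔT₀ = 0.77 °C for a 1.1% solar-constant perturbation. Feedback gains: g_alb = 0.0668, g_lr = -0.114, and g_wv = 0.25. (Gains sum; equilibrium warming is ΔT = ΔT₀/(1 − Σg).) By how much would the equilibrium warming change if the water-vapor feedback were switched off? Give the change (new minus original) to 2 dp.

-0.23 °C

Original: g = 0.2028, ΔT = 0.77/(1−0.2028) = 0.9659 °C.
Without water-vapor: g' = -0.0472, ΔT' = 0.77/(1+0.0472) = 0.7353 °C.
Change = 0.7353 − 0.9659 = -0.23 °C.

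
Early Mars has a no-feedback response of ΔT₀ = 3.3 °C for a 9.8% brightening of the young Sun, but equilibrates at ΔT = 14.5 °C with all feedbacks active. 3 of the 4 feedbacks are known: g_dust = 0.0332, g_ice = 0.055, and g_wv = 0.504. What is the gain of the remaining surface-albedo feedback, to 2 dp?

Amplification A = ΔT/ΔT₀ = 14.5/3.3 = 4.394.
Total gain g = 1 − 1/A = 1 − 1/4.394 = 0.7724.
Known gains sum to 0.0332 + 0.055 + 0.504 = 0.5922.
g_alb = 0.7724 − 0.5922 = 0.18.

0.18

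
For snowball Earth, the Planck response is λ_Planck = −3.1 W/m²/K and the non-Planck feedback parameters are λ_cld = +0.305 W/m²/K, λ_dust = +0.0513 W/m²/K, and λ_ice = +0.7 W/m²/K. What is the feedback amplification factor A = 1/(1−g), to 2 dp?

Convert to gains: g_cld = 0.305/3.1 = 0.09839; g_dust = 0.0513/3.1 = 0.01655; g_ice = 0.7/3.1 = 0.2258.
Total gain g = 0.34074.
A = 1/(1 − 0.34074) = 1.52.

1.52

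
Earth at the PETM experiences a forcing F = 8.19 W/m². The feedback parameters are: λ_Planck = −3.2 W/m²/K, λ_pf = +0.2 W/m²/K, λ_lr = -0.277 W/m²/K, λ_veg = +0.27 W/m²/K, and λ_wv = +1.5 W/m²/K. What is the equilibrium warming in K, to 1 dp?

Net feedback parameter λ = (−3.2) + (+0.2) + (-0.277) + (+0.27) + (+1.5) = -1.507 W/m²/K.
ΔT = −F/λ = −8.19/(-1.507) = 5.4 K.

5.4 K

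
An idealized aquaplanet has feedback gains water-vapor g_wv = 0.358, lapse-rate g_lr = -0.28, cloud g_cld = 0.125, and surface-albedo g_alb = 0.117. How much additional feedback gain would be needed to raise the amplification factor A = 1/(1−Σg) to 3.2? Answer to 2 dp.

0.37

Current total gain = 0.32.
Target gain for A = 3.2: g* = 1 − 1/3.2 = 0.6875.
Additional gain needed = 0.6875 − 0.32 = 0.37.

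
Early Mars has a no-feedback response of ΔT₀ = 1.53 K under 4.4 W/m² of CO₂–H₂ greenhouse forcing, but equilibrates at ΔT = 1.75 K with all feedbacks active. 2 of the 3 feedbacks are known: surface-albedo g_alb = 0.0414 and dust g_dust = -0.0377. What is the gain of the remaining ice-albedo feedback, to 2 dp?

Amplification A = ΔT/ΔT₀ = 1.75/1.53 = 1.144.
Total gain g = 1 − 1/A = 1 − 1/1.144 = 0.1259.
Known gains sum to 0.0414 − 0.0377 = 0.0037.
g_ice = 0.1259 − 0.0037 = 0.12.

0.12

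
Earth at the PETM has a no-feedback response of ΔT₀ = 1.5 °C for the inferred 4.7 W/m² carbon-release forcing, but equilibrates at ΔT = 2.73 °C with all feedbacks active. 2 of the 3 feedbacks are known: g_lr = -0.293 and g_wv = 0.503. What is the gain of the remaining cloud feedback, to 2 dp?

Amplification A = ΔT/ΔT₀ = 2.73/1.5 = 1.82.
Total gain g = 1 − 1/A = 1 − 1/1.82 = 0.4505.
Known gains sum to -0.293 + 0.503 = 0.21.
g_cld = 0.4505 − 0.21 = 0.24.

0.24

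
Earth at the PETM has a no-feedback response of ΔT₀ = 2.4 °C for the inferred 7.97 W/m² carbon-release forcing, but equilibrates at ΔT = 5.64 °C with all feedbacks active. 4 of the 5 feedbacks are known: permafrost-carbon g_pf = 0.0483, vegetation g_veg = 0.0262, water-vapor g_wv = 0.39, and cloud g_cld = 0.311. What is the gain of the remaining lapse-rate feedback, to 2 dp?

-0.20

Amplification A = ΔT/ΔT₀ = 5.64/2.4 = 2.35.
Total gain g = 1 − 1/A = 1 − 1/2.35 = 0.5745.
Known gains sum to 0.0483 + 0.0262 + 0.39 + 0.311 = 0.7755.
g_lr = 0.5745 − 0.7755 = -0.20.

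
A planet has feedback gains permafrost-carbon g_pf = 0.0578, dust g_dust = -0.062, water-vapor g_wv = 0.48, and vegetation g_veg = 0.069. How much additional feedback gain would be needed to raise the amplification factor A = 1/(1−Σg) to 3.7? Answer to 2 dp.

0.18

Current total gain = 0.5448.
Target gain for A = 3.7: g* = 1 − 1/3.7 = 0.7297.
Additional gain needed = 0.7297 − 0.5448 = 0.18.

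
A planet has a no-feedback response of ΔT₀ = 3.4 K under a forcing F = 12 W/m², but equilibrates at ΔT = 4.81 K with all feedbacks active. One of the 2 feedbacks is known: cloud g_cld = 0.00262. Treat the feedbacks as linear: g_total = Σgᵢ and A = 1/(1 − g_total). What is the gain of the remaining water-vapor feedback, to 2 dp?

0.29

Amplification A = ΔT/ΔT₀ = 4.81/3.4 = 1.415.
Total gain g = 1 − 1/A = 1 − 1/1.415 = 0.2933.
The known gain is 0.00262.
g_wv = 0.2933 − 0.00262 = 0.29.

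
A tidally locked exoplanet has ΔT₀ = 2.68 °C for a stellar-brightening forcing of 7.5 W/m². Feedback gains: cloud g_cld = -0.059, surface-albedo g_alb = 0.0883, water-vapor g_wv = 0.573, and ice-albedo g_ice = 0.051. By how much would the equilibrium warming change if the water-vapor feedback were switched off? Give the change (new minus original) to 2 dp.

-4.82 °C

Original: g = 0.6533, ΔT = 2.68/(1−0.6533) = 7.7300 °C.
Without water-vapor: g' = 0.0803, ΔT' = 2.68/(1−0.0803) = 2.9140 °C.
Change = 2.9140 − 7.7300 = -4.82 °C.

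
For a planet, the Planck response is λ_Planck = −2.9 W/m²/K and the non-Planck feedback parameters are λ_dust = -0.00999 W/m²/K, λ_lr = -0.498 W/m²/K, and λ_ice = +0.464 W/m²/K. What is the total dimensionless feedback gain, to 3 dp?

Convert to gains: g_dust = -0.00999/2.9 = -0.003445; g_lr = -0.498/2.9 = -0.1717; g_ice = 0.464/2.9 = 0.16.
Total gain g = -0.015145.

-0.015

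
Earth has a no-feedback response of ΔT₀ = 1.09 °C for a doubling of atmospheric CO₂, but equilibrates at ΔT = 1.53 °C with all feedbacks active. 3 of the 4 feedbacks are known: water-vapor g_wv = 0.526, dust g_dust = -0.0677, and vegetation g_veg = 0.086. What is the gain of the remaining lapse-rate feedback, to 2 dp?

Amplification A = ΔT/ΔT₀ = 1.53/1.09 = 1.404.
Total gain g = 1 − 1/A = 1 − 1/1.404 = 0.2877.
Known gains sum to 0.526 − 0.0677 + 0.086 = 0.5443.
g_lr = 0.2877 − 0.5443 = -0.26.

-0.26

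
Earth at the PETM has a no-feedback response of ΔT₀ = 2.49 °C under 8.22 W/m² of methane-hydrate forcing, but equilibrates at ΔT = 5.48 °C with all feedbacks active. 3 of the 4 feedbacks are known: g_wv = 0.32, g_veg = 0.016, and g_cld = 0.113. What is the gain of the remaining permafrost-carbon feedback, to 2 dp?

Amplification A = ΔT/ΔT₀ = 5.48/2.49 = 2.201.
Total gain g = 1 − 1/A = 1 − 1/2.201 = 0.5457.
Known gains sum to 0.32 + 0.016 + 0.113 = 0.449.
g_pf = 0.5457 − 0.449 = 0.10.

0.10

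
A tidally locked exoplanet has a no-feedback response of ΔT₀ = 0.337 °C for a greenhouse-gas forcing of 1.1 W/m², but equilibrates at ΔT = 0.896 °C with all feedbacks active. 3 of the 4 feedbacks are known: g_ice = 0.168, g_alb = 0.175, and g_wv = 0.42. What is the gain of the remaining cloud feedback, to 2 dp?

Amplification A = ΔT/ΔT₀ = 0.896/0.337 = 2.659.
Total gain g = 1 − 1/A = 1 − 1/2.659 = 0.6239.
Known gains sum to 0.168 + 0.175 + 0.42 = 0.763.
g_cld = 0.6239 − 0.763 = -0.14.

-0.14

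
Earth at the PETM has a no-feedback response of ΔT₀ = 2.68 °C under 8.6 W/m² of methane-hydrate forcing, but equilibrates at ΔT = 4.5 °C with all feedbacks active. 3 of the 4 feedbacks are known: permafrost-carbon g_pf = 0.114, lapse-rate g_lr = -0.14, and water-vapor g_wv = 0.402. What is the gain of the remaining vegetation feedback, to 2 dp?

Amplification A = ΔT/ΔT₀ = 4.5/2.68 = 1.679.
Total gain g = 1 − 1/A = 1 − 1/1.679 = 0.4044.
Known gains sum to 0.114 − 0.14 + 0.402 = 0.376.
g_veg = 0.4044 − 0.376 = 0.03.

0.03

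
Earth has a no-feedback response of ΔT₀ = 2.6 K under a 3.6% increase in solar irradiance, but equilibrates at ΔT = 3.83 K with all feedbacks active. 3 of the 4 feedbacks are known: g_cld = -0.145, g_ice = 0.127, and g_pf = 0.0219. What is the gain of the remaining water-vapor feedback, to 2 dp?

0.32

Amplification A = ΔT/ΔT₀ = 3.83/2.6 = 1.473.
Total gain g = 1 − 1/A = 1 − 1/1.473 = 0.3211.
Known gains sum to -0.145 + 0.127 + 0.0219 = 0.0039.
g_wv = 0.3211 − 0.0039 = 0.32.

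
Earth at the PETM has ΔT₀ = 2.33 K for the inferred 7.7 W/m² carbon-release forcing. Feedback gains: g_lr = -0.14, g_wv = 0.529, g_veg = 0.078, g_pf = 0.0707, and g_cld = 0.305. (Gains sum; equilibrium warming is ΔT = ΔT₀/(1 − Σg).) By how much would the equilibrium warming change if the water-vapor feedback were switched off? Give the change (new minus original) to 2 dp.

-11.42 K

Original: g = 0.8427, ΔT = 2.33/(1−0.8427) = 14.8125 K.
Without water-vapor: g' = 0.3137, ΔT' = 2.33/(1−0.3137) = 3.3950 K.
Change = 3.3950 − 14.8125 = -11.42 K.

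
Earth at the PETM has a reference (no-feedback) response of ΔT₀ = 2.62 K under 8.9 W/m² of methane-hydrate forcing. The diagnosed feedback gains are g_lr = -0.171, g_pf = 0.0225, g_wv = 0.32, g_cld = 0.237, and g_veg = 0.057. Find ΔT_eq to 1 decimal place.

Total gain g = -0.171 + 0.0225 + 0.32 + 0.237 + 0.057 = 0.4655.
Amplification A = 1/(1 − 0.4655) = 1.871.
ΔT = 2.62 × 1.871 = 4.9 K.

4.9 K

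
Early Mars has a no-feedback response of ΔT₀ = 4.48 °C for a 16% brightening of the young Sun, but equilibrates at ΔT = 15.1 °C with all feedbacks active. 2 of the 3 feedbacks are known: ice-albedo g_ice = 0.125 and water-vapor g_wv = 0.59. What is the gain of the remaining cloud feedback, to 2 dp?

-0.01

Amplification A = ΔT/ΔT₀ = 15.1/4.48 = 3.371.
Total gain g = 1 − 1/A = 1 − 1/3.371 = 0.7034.
Known gains sum to 0.125 + 0.59 = 0.715.
g_cld = 0.7034 − 0.715 = -0.01.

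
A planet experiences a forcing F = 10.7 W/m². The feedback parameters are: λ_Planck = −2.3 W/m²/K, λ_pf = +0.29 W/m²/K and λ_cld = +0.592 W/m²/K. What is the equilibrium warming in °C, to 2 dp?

Net feedback parameter λ = (−2.3) + (+0.29) + (+0.592) = -1.418 W/m²/K.
ΔT = −F/λ = −10.7/(-1.418) = 7.55 °C.

7.55 °C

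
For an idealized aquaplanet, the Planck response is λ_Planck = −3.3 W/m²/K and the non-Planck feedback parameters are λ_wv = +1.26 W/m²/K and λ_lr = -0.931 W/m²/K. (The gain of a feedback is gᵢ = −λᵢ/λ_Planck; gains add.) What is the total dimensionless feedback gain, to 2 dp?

0.10

Convert to gains: g_wv = 1.26/3.3 = 0.3818; g_lr = -0.931/3.3 = -0.2821.
Total gain g = 0.0997.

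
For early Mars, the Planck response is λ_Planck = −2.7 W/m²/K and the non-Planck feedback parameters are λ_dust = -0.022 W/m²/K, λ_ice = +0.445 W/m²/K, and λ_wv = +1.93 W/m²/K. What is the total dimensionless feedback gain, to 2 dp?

0.87

Convert to gains: g_dust = -0.022/2.7 = -0.008148; g_ice = 0.445/2.7 = 0.1648; g_wv = 1.93/2.7 = 0.7148.
Total gain g = 0.871452.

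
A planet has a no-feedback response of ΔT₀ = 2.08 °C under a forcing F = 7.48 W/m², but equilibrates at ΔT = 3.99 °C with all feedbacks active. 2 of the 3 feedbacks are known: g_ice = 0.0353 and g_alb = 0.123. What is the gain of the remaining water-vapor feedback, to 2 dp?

Amplification A = ΔT/ΔT₀ = 3.99/2.08 = 1.918.
Total gain g = 1 − 1/A = 1 − 1/1.918 = 0.4786.
Known gains sum to 0.0353 + 0.123 = 0.1583.
g_wv = 0.4786 − 0.1583 = 0.32.

0.32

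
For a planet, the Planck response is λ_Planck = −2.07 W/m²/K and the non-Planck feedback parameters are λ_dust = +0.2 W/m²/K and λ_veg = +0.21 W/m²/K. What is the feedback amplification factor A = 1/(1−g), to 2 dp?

Convert to gains: g_dust = 0.2/2.07 = 0.09662; g_veg = 0.21/2.07 = 0.1014.
Total gain g = 0.19802.
A = 1/(1 − 0.19802) = 1.25.

1.25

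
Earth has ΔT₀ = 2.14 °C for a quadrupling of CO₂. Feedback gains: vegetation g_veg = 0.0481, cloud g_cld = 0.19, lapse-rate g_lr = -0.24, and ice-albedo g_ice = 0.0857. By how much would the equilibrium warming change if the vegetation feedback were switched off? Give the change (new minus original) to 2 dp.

Original: g = 0.0838, ΔT = 2.14/(1−0.0838) = 2.3357 °C.
Without vegetation: g' = 0.0357, ΔT' = 2.14/(1−0.0357) = 2.2192 °C.
Change = 2.2192 − 2.3357 = -0.12 °C.

-0.12 °C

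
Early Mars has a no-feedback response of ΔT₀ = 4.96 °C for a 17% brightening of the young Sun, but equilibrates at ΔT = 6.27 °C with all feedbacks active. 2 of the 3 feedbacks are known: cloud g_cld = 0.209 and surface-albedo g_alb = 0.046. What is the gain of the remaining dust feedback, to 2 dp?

-0.05

Amplification A = ΔT/ΔT₀ = 6.27/4.96 = 1.264.
Total gain g = 1 − 1/A = 1 − 1/1.264 = 0.2089.
Known gains sum to 0.209 + 0.046 = 0.255.
g_dust = 0.2089 − 0.255 = -0.05.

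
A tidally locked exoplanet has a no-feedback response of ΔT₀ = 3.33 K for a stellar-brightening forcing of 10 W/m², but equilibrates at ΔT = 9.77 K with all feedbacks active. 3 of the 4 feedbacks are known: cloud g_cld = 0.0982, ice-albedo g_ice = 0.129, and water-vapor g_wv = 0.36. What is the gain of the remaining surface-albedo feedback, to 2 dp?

0.07

Amplification A = ΔT/ΔT₀ = 9.77/3.33 = 2.934.
Total gain g = 1 − 1/A = 1 − 1/2.934 = 0.6592.
Known gains sum to 0.0982 + 0.129 + 0.36 = 0.5872.
g_alb = 0.6592 − 0.5872 = 0.07.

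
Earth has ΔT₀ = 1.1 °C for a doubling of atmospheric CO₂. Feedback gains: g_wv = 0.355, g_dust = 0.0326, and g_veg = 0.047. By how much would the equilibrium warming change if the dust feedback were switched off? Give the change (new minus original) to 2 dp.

Original: g = 0.4346, ΔT = 1.1/(1−0.4346) = 1.9455 °C.
Without dust: g' = 0.402, ΔT' = 1.1/(1−0.402) = 1.8395 °C.
Change = 1.8395 − 1.9455 = -0.11 °C.

-0.11 °C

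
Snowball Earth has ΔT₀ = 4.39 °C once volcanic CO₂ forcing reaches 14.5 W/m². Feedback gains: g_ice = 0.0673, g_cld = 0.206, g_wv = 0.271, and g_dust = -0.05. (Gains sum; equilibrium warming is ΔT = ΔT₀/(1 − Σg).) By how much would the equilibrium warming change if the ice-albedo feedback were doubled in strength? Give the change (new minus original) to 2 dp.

Original: g = 0.4943, ΔT = 4.39/(1−0.4943) = 8.6810 °C.
With doubled ice-albedo: g' = 0.5616, ΔT' = 4.39/(1−0.5616) = 10.0137 °C.
Change = 10.0137 − 8.6810 = 1.33 °C.

1.33 °C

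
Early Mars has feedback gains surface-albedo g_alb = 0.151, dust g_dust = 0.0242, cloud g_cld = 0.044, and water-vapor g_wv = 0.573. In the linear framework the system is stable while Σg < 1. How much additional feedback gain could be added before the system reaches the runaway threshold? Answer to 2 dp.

Current total gain = 0.151 + 0.0242 + 0.044 + 0.573 = 0.7922.
Margin to runaway = 1 − 0.7922 = 0.21.

0.21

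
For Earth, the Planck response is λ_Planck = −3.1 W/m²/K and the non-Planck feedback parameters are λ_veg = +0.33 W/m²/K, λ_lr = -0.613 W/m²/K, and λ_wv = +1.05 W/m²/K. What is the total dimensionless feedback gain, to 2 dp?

0.25

Convert to gains: g_veg = 0.33/3.1 = 0.1065; g_lr = -0.613/3.1 = -0.1977; g_wv = 1.05/3.1 = 0.3387.
Total gain g = 0.2475.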